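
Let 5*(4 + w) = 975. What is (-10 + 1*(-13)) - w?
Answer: -214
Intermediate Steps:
w = 191 (w = -4 + (1/5)*975 = -4 + 195 = 191)
(-10 + 1*(-13)) - w = (-10 + 1*(-13)) - 1*191 = (-10 - 13) - 191 = -23 - 191 = -214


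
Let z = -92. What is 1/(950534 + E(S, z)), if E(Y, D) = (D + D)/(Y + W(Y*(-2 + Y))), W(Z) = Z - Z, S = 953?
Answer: 953/905858718 ≈ 1.0520e-6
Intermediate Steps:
W(Z) = 0
E(Y, D) = 2*D/Y (E(Y, D) = (D + D)/(Y + 0) = (2*D)/Y = 2*D/Y)
1/(950534 + E(S, z)) = 1/(950534 + 2*(-92)/953) = 1/(950534 + 2*(-92)*(1/953)) = 1/(950534 - 184/953) = 1/(905858718/953) = 953/905858718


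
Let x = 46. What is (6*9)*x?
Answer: 2484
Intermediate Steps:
(6*9)*x = (6*9)*46 = 54*46 = 2484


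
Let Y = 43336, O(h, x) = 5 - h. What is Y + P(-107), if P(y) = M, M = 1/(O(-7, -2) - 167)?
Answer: 6717079/155 ≈ 43336.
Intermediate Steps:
M = -1/155 (M = 1/((5 - 1*(-7)) - 167) = 1/((5 + 7) - 167) = 1/(12 - 167) = 1/(-155) = -1/155 ≈ -0.0064516)
P(y) = -1/155
Y + P(-107) = 43336 - 1/155 = 6717079/155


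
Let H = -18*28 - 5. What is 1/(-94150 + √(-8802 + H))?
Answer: -94150/8864231811 - I*√9311/8864231811 ≈ -1.0621e-5 - 1.0886e-8*I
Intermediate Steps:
H = -509 (H = -504 - 5 = -509)
1/(-94150 + √(-8802 + H)) = 1/(-94150 + √(-8802 - 509)) = 1/(-94150 + √(-9311)) = 1/(-94150 + I*√9311)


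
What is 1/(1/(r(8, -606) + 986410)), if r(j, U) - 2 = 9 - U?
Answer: 987027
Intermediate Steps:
r(j, U) = 11 - U (r(j, U) = 2 + (9 - U) = 11 - U)
1/(1/(r(8, -606) + 986410)) = 1/(1/((11 - 1*(-606)) + 986410)) = 1/(1/((11 + 606) + 986410)) = 1/(1/(617 + 986410)) = 1/(1/987027) = 987027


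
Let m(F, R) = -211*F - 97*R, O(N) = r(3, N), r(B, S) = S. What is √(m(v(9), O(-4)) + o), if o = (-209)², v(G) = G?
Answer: √42170 ≈ 205.35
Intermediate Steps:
O(N) = N
o = 43681
√(m(v(9), O(-4)) + o) = √((-211*9 - 97*(-4)) + 43681) = √((-1899 + 388) + 43681) = √(-1511 + 43681) = √42170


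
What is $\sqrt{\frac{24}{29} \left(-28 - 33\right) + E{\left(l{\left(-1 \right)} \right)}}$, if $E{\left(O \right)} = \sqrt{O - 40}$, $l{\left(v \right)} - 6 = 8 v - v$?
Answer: $\frac{\sqrt{-42456 + 841 i \sqrt{41}}}{29} \approx 0.4497 + 7.1193 i$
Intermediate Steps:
$l{\left(v \right)} = 6 + 7 v$ ($l{\left(v \right)} = 6 + \left(8 v - v\right) = 6 + 7 v$)
$E{\left(O \right)} = \sqrt{-40 + O}$
$\sqrt{\frac{24}{29} \left(-28 - 33\right) + E{\left(l{\left(-1 \right)} \right)}} = \sqrt{\frac{24}{29} \left(-28 - 33\right) + \sqrt{-40 + \left(6 + 7 \left(-1\right)\right)}} = \sqrt{24 \cdot \frac{1}{29} \left(-61\right) + \sqrt{-40 + \left(6 - 7\right)}} = \sqrt{\frac{24}{29} \left(-61\right) + \sqrt{-40 - 1}} = \sqrt{- \frac{1464}{29} + \sqrt{-41}} = \sqrt{- \frac{1464}{29} + i \sqrt{41}}$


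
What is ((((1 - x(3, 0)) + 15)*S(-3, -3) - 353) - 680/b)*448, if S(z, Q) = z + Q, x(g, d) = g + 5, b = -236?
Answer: -10523072/59 ≈ -1.7836e+5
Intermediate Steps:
x(g, d) = 5 + g
S(z, Q) = Q + z
((((1 - x(3, 0)) + 15)*S(-3, -3) - 353) - 680/b)*448 = ((((1 - (5 + 3)) + 15)*(-3 - 3) - 353) - 680/(-236))*448 = ((((1 - 1*8) + 15)*(-6) - 353) - 680*(-1)/236)*448 = ((((1 - 8) + 15)*(-6) - 353) - 4*(-85/118))*448 = (((-7 + 15)*(-6) - 353) + 170/59)*448 = ((8*(-6) - 353) + 170/59)*448 = ((-48 - 353) + 170/59)*448 = (-401 + 170/59)*448 = -23489/59*448 = -10523072/59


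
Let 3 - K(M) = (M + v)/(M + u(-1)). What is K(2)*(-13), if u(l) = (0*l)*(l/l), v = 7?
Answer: 39/2 ≈ 19.500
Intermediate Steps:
u(l) = 0 (u(l) = 0*1 = 0)
K(M) = 3 - (7 + M)/M (K(M) = 3 - (M + 7)/(M + 0) = 3 - (7 + M)/M)
K(2)*(-13) = (2 - 7/2)*(-13) = -3/2*(-13) = 39/2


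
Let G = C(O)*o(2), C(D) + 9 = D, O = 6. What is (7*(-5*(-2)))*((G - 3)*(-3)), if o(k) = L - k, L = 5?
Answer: 2520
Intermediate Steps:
C(D) = -9 + D
o(k) = 5 - k
G = -9 (G = (-9 + 6)*(5 - 1*2) = -3*(5 - 2) = -3*3 = -9)
(7*(-5*(-2)))*((G - 3)*(-3)) = (7*(-5*(-2)))*((-9 - 3)*(-3)) = (7*10)*(-12*(-3)) = 70*36 = 2520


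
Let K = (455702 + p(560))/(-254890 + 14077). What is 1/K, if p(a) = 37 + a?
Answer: -240813/456299 ≈ -0.52775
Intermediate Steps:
K = -456299/240813 (K = (455702 + (37 + 560))/(-254890 + 14077) = (455702 + 597)/(-240813) = 456299*(-1/240813) = -456299/240813 ≈ -1.8948)
1/K = 1/(-456299/240813) = -240813/456299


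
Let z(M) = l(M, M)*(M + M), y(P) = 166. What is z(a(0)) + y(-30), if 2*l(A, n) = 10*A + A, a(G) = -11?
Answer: 1497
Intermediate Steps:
l(A, n) = 11*A/2 (l(A, n) = (10*A + A)/2 = (11*A)/2 = 11*A/2)
z(M) = 11*M**2 (z(M) = (11*M/2)*(M + M) = (11*M/2)*(2*M) = 11*M**2)
z(a(0)) + y(-30) = 11*(-11)**2 + 166 = 11*121 + 166 = 1331 + 166 = 1497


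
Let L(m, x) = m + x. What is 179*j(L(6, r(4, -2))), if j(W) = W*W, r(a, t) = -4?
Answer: 716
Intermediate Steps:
j(W) = W²
179*j(L(6, r(4, -2))) = 179*(6 - 4)² = 179*2² = 179*4 = 716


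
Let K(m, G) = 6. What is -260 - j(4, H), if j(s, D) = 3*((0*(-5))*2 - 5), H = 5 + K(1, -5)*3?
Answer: -245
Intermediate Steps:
H = 23 (H = 5 + 6*3 = 5 + 18 = 23)
j(s, D) = -15 (j(s, D) = 3*(0*2 - 5) = 3*(0 - 5) = 3*(-5) = -15)
-260 - j(4, H) = -260 - 1*(-15) = -260 + 15 = -245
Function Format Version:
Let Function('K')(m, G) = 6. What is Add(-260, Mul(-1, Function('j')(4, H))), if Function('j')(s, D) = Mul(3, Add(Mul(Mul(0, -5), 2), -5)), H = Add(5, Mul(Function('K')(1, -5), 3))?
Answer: -245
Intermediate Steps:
H = 23 (H = Add(5, Mul(6, 3)) = Add(5, 18) = 23)
Function('j')(s, D) = -15 (Function('j')(s, D) = Mul(3, Add(Mul(0, 2), -5)) = Mul(3, Add(0, -5)) = Mul(3, -5) = -15)
Add(-260, Mul(-1, Function('j')(4, H))) = Add(-260, Mul(-1, -15)) = Add(-260, 15) = -245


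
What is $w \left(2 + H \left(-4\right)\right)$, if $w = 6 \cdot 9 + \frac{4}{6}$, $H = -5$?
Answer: $\frac{3608}{3} \approx 1202.7$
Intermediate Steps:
$w = \frac{164}{3}$ ($w = 54 + 4 \cdot \frac{1}{6} = 54 + \frac{2}{3} = \frac{164}{3} \approx 54.667$)
$w \left(2 + H \left(-4\right)\right) = \frac{164 \left(2 - -20\right)}{3} = \frac{164 \left(2 + 20\right)}{3} = \frac{164}{3} \cdot 22 = \frac{3608}{3}$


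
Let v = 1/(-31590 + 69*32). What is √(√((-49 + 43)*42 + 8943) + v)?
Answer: √(-29382 + 863301924*√8691)/29382 ≈ 9.6553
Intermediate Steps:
v = -1/29382 (v = 1/(-31590 + 2208) = 1/(-29382) = -1/29382 ≈ -3.4034e-5)
√(√((-49 + 43)*42 + 8943) + v) = √(√((-49 + 43)*42 + 8943) - 1/29382) = √(√(-6*42 + 8943) - 1/29382) = √(√(-252 + 8943) - 1/29382) = √(√8691 - 1/29382) = √(-1/29382 + √8691)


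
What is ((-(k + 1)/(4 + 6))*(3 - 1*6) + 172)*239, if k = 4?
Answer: 82933/2 ≈ 41467.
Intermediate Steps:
((-(k + 1)/(4 + 6))*(3 - 1*6) + 172)*239 = ((-(4 + 1)/(4 + 6))*(3 - 1*6) + 172)*239 = ((-5/10)*(3 - 6) + 172)*239 = (-5/10*(-3) + 172)*239 = (-1*½*(-3) + 172)*239 = (-½*(-3) + 172)*239 = (3/2 + 172)*239 = (347/2)*239 = 82933/2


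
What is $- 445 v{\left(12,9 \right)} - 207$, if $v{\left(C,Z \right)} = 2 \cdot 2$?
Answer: $-1987$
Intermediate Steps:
$v{\left(C,Z \right)} = 4$
$- 445 v{\left(12,9 \right)} - 207 = \left(-445\right) 4 - 207 = -1780 - 207 = -1987$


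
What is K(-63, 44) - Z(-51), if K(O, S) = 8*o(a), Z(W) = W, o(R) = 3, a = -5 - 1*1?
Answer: 75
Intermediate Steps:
a = -6 (a = -5 - 1 = -6)
K(O, S) = 24 (K(O, S) = 8*3 = 24)
K(-63, 44) - Z(-51) = 24 - 1*(-51) = 24 + 51 = 75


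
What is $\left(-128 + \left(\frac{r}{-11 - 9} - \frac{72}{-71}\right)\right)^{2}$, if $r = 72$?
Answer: $\frac{2149064164}{126025} \approx 17053.0$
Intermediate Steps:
$\left(-128 + \left(\frac{r}{-11 - 9} - \frac{72}{-71}\right)\right)^{2} = \left(-128 + \left(\frac{72}{-11 - 9} - \frac{72}{-71}\right)\right)^{2} = \left(-128 + \left(\frac{72}{-20} - - \frac{72}{71}\right)\right)^{2} = \left(-128 + \left(72 \left(- \frac{1}{20}\right) + \frac{72}{71}\right)\right)^{2} = \left(-128 + \left(- \frac{18}{5} + \frac{72}{71}\right)\right)^{2} = \left(-128 - \frac{918}{355}\right)^{2} = \left(- \frac{46358}{355}\right)^{2} = \frac{2149064164}{126025}$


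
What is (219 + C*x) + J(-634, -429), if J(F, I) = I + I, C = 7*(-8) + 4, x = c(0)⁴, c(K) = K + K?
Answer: -639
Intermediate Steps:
c(K) = 2*K
x = 0 (x = (2*0)⁴ = 0⁴ = 0)
C = -52 (C = -56 + 4 = -52)
J(F, I) = 2*I
(219 + C*x) + J(-634, -429) = (219 - 52*0) + 2*(-429) = (219 + 0) - 858 = 219 - 858 = -639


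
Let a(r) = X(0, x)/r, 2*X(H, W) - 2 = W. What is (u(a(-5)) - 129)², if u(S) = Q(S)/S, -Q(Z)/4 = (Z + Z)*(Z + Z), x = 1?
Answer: 385641/25 ≈ 15426.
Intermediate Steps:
X(H, W) = 1 + W/2
Q(Z) = -16*Z² (Q(Z) = -4*(Z + Z)*(Z + Z) = -4*2*Z*2*Z = -16*Z²)
a(r) = 3/(2*r) (a(r) = (1 + (½)*1)/r = (1 + ½)/r = 3/(2*r))
u(S) = -16*S (u(S) = (-16*S²)/S = -16*S)
(u(a(-5)) - 129)² = (-24/(-5) - 129)² = (-24*(-1)/5 - 129)² = (-16*(-3/10) - 129)² = (24/5 - 129)² = (-621/5)² = 385641/25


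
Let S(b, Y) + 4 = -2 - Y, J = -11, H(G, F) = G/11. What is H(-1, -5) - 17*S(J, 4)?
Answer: 1869/11 ≈ 169.91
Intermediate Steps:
H(G, F) = G/11 (H(G, F) = G*(1/11) = G/11)
S(b, Y) = -6 - Y (S(b, Y) = -4 + (-2 - Y) = -6 - Y)
H(-1, -5) - 17*S(J, 4) = (1/11)*(-1) - 17*(-6 - 1*4) = -1/11 - 17*(-6 - 4) = -1/11 - 17*(-10) = -1/11 + 170 = 1869/11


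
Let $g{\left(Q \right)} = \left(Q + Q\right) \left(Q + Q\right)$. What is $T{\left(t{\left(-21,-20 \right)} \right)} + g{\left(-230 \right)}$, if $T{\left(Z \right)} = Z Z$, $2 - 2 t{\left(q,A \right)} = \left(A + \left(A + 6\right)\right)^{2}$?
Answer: $544529$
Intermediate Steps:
$t{\left(q,A \right)} = 1 - \frac{\left(6 + 2 A\right)^{2}}{2}$ ($t{\left(q,A \right)} = 1 - \frac{\left(A + \left(A + 6\right)\right)^{2}}{2} = 1 - \frac{\left(A + \left(6 + A\right)\right)^{2}}{2} = 1 - \frac{\left(6 + 2 A\right)^{2}}{2}$)
$T{\left(Z \right)} = Z^{2}$
$g{\left(Q \right)} = 4 Q^{2}$ ($g{\left(Q \right)} = 2 Q 2 Q = 4 Q^{2}$)
$T{\left(t{\left(-21,-20 \right)} \right)} + g{\left(-230 \right)} = \left(1 - 2 \left(3 - 20\right)^{2}\right)^{2} + 4 \left(-230\right)^{2} = \left(1 - 2 \left(-17\right)^{2}\right)^{2} + 4 \cdot 52900 = \left(1 - 578\right)^{2} + 211600 = \left(-577\right)^{2} + 211600 = 332929 + 211600 = 544529$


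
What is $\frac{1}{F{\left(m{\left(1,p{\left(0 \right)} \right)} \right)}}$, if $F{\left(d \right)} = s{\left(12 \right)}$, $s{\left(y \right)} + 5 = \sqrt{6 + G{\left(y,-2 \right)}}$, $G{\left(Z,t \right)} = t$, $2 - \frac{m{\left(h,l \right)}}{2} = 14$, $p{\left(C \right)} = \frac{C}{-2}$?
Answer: $- \frac{1}{3} \approx -0.33333$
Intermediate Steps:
$p{\left(C \right)} = - \frac{C}{2}$ ($p{\left(C \right)} = C \left(- \frac{1}{2}\right) = - \frac{C}{2}$)
$m{\left(h,l \right)} = -24$ ($m{\left(h,l \right)} = 4 - 28 = -24$)
$s{\left(y \right)} = -3$ ($s{\left(y \right)} = -5 + \sqrt{6 - 2} = -5 + \sqrt{4} = -5 + 2 = -3$)
$F{\left(d \right)} = -3$
$\frac{1}{F{\left(m{\left(1,p{\left(0 \right)} \right)} \right)}} = \frac{1}{-3} = - \frac{1}{3}$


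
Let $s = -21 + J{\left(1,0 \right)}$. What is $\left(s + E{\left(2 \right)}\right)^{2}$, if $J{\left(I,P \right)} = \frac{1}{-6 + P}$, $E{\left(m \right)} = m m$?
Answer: $\frac{10609}{36} \approx 294.69$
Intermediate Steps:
$E{\left(m \right)} = m^{2}$
$s = - \frac{127}{6}$ ($s = -21 + \frac{1}{-6 + 0} = -21 + \frac{1}{-6} = -21 - \frac{1}{6} = - \frac{127}{6} \approx -21.167$)
$\left(s + E{\left(2 \right)}\right)^{2} = \left(- \frac{127}{6} + 2^{2}\right)^{2} = \left(- \frac{127}{6} + 4\right)^{2} = \left(- \frac{103}{6}\right)^{2} = \frac{10609}{36}$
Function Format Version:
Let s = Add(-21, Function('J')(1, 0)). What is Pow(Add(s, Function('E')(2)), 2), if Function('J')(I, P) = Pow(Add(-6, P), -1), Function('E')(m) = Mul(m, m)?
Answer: Rational(10609, 36) ≈ 294.69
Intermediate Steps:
Function('E')(m) = Pow(m, 2)
s = Rational(-127, 6) (s = Add(-21, Pow(Add(-6, 0), -1)) = Add(-21, Pow(-6, -1)) = Add(-21, Rational(-1, 6)) = Rational(-127, 6) ≈ -21.167)
Pow(Add(s, Function('E')(2)), 2) = Pow(Add(Rational(-127, 6), Pow(2, 2)), 2) = Pow(Add(Rational(-127, 6), 4), 2) = Pow(Rational(-103, 6), 2) = Rational(10609, 36)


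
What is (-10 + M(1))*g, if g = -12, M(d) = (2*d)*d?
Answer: 96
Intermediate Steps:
M(d) = 2*d²
(-10 + M(1))*g = (-10 + 2*1²)*(-12) = (-10 + 2*1)*(-12) = (-10 + 2)*(-12) = -8*(-12) = 96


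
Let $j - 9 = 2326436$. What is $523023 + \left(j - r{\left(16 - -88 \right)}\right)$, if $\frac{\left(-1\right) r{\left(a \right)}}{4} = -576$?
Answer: $2847164$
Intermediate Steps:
$r{\left(a \right)} = 2304$ ($r{\left(a \right)} = \left(-4\right) \left(-576\right) = 2304$)
$j = 2326445$ ($j = 9 + 2326436 = 2326445$)
$523023 + \left(j - r{\left(16 - -88 \right)}\right) = 523023 + \left(2326445 - 2304\right) = 523023 + 2324141 = 2847164$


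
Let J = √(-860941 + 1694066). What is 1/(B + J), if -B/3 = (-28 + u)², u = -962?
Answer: -117612/345814530275 - √1333/345814530275 ≈ -3.4021e-7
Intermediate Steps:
B = -2940300 (B = -3*(-28 - 962)² = -3*(-990)² = -3*980100 = -2940300)
J = 25*√1333 (J = √833125 = 25*√1333 ≈ 912.76)
1/(B + J) = 1/(-2940300 + 25*√1333)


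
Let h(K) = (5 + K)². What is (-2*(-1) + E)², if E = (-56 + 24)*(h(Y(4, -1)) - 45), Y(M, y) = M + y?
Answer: 367236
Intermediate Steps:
E = -608 (E = (-56 + 24)*((5 + (4 - 1))² - 45) = -32*((5 + 3)² - 45) = -32*(8² - 45) = -32*(64 - 45) = -32*19 = -608)
(-2*(-1) + E)² = (-2*(-1) - 608)² = (2 - 608)² = (-606)² = 367236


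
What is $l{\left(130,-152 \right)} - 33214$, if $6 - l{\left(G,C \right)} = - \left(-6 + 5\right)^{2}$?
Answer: $-33207$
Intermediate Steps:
$l{\left(G,C \right)} = 7$ ($l{\left(G,C \right)} = 6 - - \left(-6 + 5\right)^{2} = 6 - - \left(-1\right)^{2} = 6 - \left(-1\right) 1 = 6 - -1 = 6 + 1 = 7$)
$l{\left(130,-152 \right)} - 33214 = 7 - 33214 = -33207$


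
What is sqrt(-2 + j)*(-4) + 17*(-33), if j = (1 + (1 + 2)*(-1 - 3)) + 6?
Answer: -561 - 4*I*sqrt(7) ≈ -561.0 - 10.583*I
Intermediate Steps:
j = -5 (j = (1 + 3*(-4)) + 6 = (1 - 12) + 6 = -11 + 6 = -5)
sqrt(-2 + j)*(-4) + 17*(-33) = sqrt(-2 - 5)*(-4) + 17*(-33) = sqrt(-7)*(-4) - 561 = (I*sqrt(7))*(-4) - 561 = -4*I*sqrt(7) - 561 = -561 - 4*I*sqrt(7)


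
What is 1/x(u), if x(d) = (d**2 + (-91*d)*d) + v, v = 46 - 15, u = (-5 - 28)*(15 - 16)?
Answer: -1/97979 ≈ -1.0206e-5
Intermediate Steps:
u = 33 (u = -33*(-1) = 33)
v = 31
x(d) = 31 - 90*d**2 (x(d) = (d**2 + (-91*d)*d) + 31 = (d**2 - 91*d**2) + 31 = -90*d**2 + 31 = 31 - 90*d**2)
1/x(u) = 1/(31 - 90*33**2) = 1/(31 - 90*1089) = 1/(31 - 98010) = 1/(-97979) = -1/97979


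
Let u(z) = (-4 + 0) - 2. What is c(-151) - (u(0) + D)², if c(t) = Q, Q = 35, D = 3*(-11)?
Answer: -1486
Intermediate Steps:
D = -33
u(z) = -6 (u(z) = -4 - 2 = -6)
c(t) = 35
c(-151) - (u(0) + D)² = 35 - (-6 - 33)² = 35 - 1*(-39)² = 35 - 1*1521 = 35 - 1521 = -1486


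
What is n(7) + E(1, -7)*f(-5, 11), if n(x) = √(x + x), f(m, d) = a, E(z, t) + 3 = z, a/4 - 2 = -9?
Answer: 56 + √14 ≈ 59.742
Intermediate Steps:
a = -28 (a = 8 + 4*(-9) = 8 - 36 = -28)
E(z, t) = -3 + z
f(m, d) = -28
n(x) = √2*√x (n(x) = √(2*x) = √2*√x)
n(7) + E(1, -7)*f(-5, 11) = √2*√7 + (-3 + 1)*(-28) = √14 - 2*(-28) = √14 + 56 = 56 + √14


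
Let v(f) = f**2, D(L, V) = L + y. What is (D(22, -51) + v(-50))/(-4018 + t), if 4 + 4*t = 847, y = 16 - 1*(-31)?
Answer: -10276/15229 ≈ -0.67477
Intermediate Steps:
y = 47 (y = 16 + 31 = 47)
D(L, V) = 47 + L (D(L, V) = L + 47 = 47 + L)
t = 843/4 (t = -1 + (1/4)*847 = -1 + 847/4 = 843/4 ≈ 210.75)
(D(22, -51) + v(-50))/(-4018 + t) = ((47 + 22) + (-50)**2)/(-4018 + 843/4) = (69 + 2500)/(-15229/4) = 2569*(-4/15229) = -10276/15229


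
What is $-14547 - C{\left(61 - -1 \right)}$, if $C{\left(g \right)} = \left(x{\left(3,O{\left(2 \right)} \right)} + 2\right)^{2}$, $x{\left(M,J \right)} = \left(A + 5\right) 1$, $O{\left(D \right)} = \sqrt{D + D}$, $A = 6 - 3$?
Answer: $-14647$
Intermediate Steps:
$A = 3$ ($A = 6 - 3 = 3$)
$O{\left(D \right)} = \sqrt{2} \sqrt{D}$ ($O{\left(D \right)} = \sqrt{2 D} = \sqrt{2} \sqrt{D}$)
$x{\left(M,J \right)} = 8$ ($x{\left(M,J \right)} = \left(3 + 5\right) 1 = 8 \cdot 1 = 8$)
$C{\left(g \right)} = 100$ ($C{\left(g \right)} = \left(8 + 2\right)^{2} = 10^{2} = 100$)
$-14547 - C{\left(61 - -1 \right)} = -14547 - 100 = -14647$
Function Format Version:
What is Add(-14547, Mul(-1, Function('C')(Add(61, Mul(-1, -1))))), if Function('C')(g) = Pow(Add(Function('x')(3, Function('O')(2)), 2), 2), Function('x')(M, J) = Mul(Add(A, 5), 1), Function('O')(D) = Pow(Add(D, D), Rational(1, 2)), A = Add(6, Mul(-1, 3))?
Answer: -14647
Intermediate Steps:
A = 3 (A = Add(6, -3) = 3)
Function('O')(D) = Mul(Pow(2, Rational(1, 2)), Pow(D, Rational(1, 2))) (Function('O')(D) = Pow(Mul(2, D), Rational(1, 2)) = Mul(Pow(2, Rational(1, 2)), Pow(D, Rational(1, 2))))
Function('x')(M, J) = 8 (Function('x')(M, J) = Mul(Add(3, 5), 1) = Mul(8, 1) = 8)
Function('C')(g) = 100 (Function('C')(g) = Pow(Add(8, 2), 2) = Pow(10, 2) = 100)
Add(-14547, Mul(-1, Function('C')(Add(61, Mul(-1, -1))))) = Add(-14547, Mul(-1, 100)) = Add(-14547, -100) = -14647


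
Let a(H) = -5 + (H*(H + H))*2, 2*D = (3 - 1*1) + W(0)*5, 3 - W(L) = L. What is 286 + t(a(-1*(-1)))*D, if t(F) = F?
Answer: 555/2 ≈ 277.50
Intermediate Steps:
W(L) = 3 - L
D = 17/2 (D = ((3 - 1*1) + (3 - 1*0)*5)/2 = ((3 - 1) + (3 + 0)*5)/2 = (2 + 3*5)/2 = (2 + 15)/2 = (1/2)*17 = 17/2 ≈ 8.5000)
a(H) = -5 + 4*H**2 (a(H) = -5 + (H*(2*H))*2 = -5 + (2*H**2)*2 = -5 + 4*H**2)
286 + t(a(-1*(-1)))*D = 286 + (-5 + 4*(-1*(-1))**2)*(17/2) = 286 + (-5 + 4*1**2)*(17/2) = 286 + (-5 + 4*1)*(17/2) = 286 + (-5 + 4)*(17/2) = 286 - 1*17/2 = 286 - 17/2 = 555/2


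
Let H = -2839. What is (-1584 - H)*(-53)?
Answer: -66515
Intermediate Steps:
(-1584 - H)*(-53) = (-1584 - 1*(-2839))*(-53) = (-1584 + 2839)*(-53) = 1255*(-53) = -66515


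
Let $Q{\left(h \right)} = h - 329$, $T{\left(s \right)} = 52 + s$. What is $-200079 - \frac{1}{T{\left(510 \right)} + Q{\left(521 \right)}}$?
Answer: $- \frac{150859567}{754} \approx -2.0008 \cdot 10^{5}$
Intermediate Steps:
$Q{\left(h \right)} = -329 + h$ ($Q{\left(h \right)} = h - 329 = -329 + h$)
$-200079 - \frac{1}{T{\left(510 \right)} + Q{\left(521 \right)}} = -200079 - \frac{1}{\left(52 + 510\right) + \left(-329 + 521\right)} = -200079 - \frac{1}{562 + 192} = -200079 - \frac{1}{754} = - \frac{150859567}{754}$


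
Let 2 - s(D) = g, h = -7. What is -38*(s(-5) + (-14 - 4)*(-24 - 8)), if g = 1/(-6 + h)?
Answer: -285570/13 ≈ -21967.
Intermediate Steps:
g = -1/13 (g = 1/(-6 - 7) = 1/(-13) = -1/13 ≈ -0.076923)
s(D) = 27/13 (s(D) = 2 - 1*(-1/13) = 2 + 1/13 = 27/13)
-38*(s(-5) + (-14 - 4)*(-24 - 8)) = -38*(27/13 + (-14 - 4)*(-24 - 8)) = -38*(27/13 - 18*(-32)) = -38*(27/13 + 576) = -38*7515/13 = -285570/13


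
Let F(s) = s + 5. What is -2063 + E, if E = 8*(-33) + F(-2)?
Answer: -2324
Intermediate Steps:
F(s) = 5 + s
E = -261 (E = 8*(-33) + (5 - 2) = -264 + 3 = -261)
-2063 + E = -2063 - 261 = -2324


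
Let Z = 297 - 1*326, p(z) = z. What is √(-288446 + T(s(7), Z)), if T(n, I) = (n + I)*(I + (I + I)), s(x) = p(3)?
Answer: 2*I*√71546 ≈ 534.96*I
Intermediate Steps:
s(x) = 3
Z = -29 (Z = 297 - 326 = -29)
T(n, I) = 3*I*(I + n) (T(n, I) = (I + n)*(I + 2*I) = (I + n)*(3*I) = 3*I*(I + n))
√(-288446 + T(s(7), Z)) = √(-288446 + 3*(-29)*(-29 + 3)) = √(-288446 + 3*(-29)*(-26)) = √(-288446 + 2262) = √(-286184) = 2*I*√71546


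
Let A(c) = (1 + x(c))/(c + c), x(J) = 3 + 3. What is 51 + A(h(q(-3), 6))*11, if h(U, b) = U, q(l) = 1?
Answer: 179/2 ≈ 89.500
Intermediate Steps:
x(J) = 6
A(c) = 7/(2*c) (A(c) = (1 + 6)/(c + c) = 7/((2*c)) = 7*(1/(2*c)) = 7/(2*c))
51 + A(h(q(-3), 6))*11 = 51 + ((7/2)/1)*11 = 51 + ((7/2)*1)*11 = 51 + (7/2)*11 = 51 + 77/2 = 179/2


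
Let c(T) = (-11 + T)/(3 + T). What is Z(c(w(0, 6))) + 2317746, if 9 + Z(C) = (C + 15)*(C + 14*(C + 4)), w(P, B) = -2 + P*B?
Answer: 2317459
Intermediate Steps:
w(P, B) = -2 + B*P
c(T) = (-11 + T)/(3 + T)
Z(C) = -9 + (15 + C)*(56 + 15*C) (Z(C) = -9 + (C + 15)*(C + 14*(C + 4)) = -9 + (15 + C)*(C + 14*(4 + C)) = -9 + (15 + C)*(C + (56 + 14*C)) = -9 + (15 + C)*(56 + 15*C))
Z(c(w(0, 6))) + 2317746 = (831 + 15*((-11 + (-2 + 6*0))/(3 + (-2 + 6*0)))² + 281*((-11 + (-2 + 6*0))/(3 + (-2 + 6*0)))) + 2317746 = (831 + 15*((-11 + (-2 + 0))/(3 + (-2 + 0)))² + 281*((-11 + (-2 + 0))/(3 + (-2 + 0)))) + 2317746 = (831 + 15*((-11 - 2)/(3 - 2))² + 281*((-11 - 2)/(3 - 2))) + 2317746 = (831 + 15*(-13/1)² + 281*(-13/1)) + 2317746 = (831 + 15*(1*(-13))² + 281*(1*(-13))) + 2317746 = (831 + 15*(-13)² + 281*(-13)) + 2317746 = (831 + 15*169 - 3653) + 2317746 = (831 + 2535 - 3653) + 2317746 = -287 + 2317746 = 2317459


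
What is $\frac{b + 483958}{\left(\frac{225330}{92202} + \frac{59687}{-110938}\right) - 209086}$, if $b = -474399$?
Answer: $- \frac{16296032607514}{356443269792695} \approx -0.045718$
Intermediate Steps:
$\frac{b + 483958}{\left(\frac{225330}{92202} + \frac{59687}{-110938}\right) - 209086} = \frac{-474399 + 483958}{\left(\frac{225330}{92202} + \frac{59687}{-110938}\right) - 209086} = \frac{9559}{\left(225330 \cdot \frac{1}{92202} + 59687 \left(- \frac{1}{110938}\right)\right) - 209086} = \frac{9559}{\left(\frac{37555}{15367} - \frac{59687}{110938}\right) - 209086} = \frac{9559}{\frac{3249066461}{1704784246} - 209086} = \frac{9559}{- \frac{356443269792695}{1704784246}} = 9559 \left(- \frac{1704784246}{356443269792695}\right) = - \frac{16296032607514}{356443269792695}$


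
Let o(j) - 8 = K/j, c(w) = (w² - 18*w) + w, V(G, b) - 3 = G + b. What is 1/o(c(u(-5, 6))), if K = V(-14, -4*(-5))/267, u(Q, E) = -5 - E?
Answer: 27412/219299 ≈ 0.12500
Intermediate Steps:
V(G, b) = 3 + G + b (V(G, b) = 3 + (G + b) = 3 + G + b)
K = 3/89 (K = (3 - 14 - 4*(-5))/267 = (3 - 14 + 20)*(1/267) = 9*(1/267) = 3/89 ≈ 0.033708)
c(w) = w² - 17*w
o(j) = 8 + 3/(89*j)
1/o(c(u(-5, 6))) = 1/(8 + 3/(89*(((-5 - 1*6)*(-17 + (-5 - 1*6)))))) = 1/(8 + 3/(89*(((-5 - 6)*(-17 + (-5 - 6)))))) = 1/(8 + 3/(89*((-11*(-17 - 11))))) = 1/(8 + 3/(89*((-11*(-28))))) = 1/(8 + (3/89)/308) = 1/(8 + (3/89)*(1/308)) = 1/(8 + 3/27412) = 1/(219299/27412) = 27412/219299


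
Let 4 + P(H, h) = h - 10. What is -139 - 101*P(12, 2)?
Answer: 1073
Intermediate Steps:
P(H, h) = -14 + h (P(H, h) = -4 + (h - 10) = -4 + (-10 + h) = -14 + h)
-139 - 101*P(12, 2) = -139 - 101*(-14 + 2) = -139 - 101*(-12) = -139 + 1212 = 1073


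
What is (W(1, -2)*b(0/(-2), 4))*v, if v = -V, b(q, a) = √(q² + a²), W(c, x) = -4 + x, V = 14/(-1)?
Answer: -336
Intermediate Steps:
V = -14 (V = 14*(-1) = -14)
b(q, a) = √(a² + q²)
v = 14 (v = -1*(-14) = 14)
(W(1, -2)*b(0/(-2), 4))*v = ((-4 - 2)*√(4² + (0/(-2))²))*14 = -6*√(16 + (0*(-½))²)*14 = -6*√(16 + 0²)*14 = -6*√(16 + 0)*14 = -6*√16*14 = -6*4*14 = -24*14 = -336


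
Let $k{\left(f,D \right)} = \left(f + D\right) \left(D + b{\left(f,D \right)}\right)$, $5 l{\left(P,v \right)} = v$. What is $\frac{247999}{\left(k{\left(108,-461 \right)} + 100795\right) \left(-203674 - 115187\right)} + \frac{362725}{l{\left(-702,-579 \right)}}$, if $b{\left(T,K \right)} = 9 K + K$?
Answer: $- \frac{364490789321015557}{116363728438434} \approx -3132.3$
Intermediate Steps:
$l{\left(P,v \right)} = \frac{v}{5}$
$b{\left(T,K \right)} = 10 K$
$k{\left(f,D \right)} = 11 D \left(D + f\right)$ ($k{\left(f,D \right)} = \left(f + D\right) \left(D + 10 D\right) = \left(D + f\right) 11 D = 11 D \left(D + f\right)$)
$\frac{247999}{\left(k{\left(108,-461 \right)} + 100795\right) \left(-203674 - 115187\right)} + \frac{362725}{l{\left(-702,-579 \right)}} = \frac{247999}{\left(11 \left(-461\right) \left(-461 + 108\right) + 100795\right) \left(-203674 - 115187\right)} + \frac{362725}{\frac{1}{5} \left(-579\right)} = \frac{247999}{\left(11 \left(-461\right) \left(-353\right) + 100795\right) \left(-318861\right)} + \frac{362725}{- \frac{579}{5}} = \frac{247999}{\left(1790063 + 100795\right) \left(-318861\right)} + 362725 \left(- \frac{5}{579}\right) = \frac{247999}{1890858 \left(-318861\right)} - \frac{1813625}{579} = \frac{247999}{-602920872738} - \frac{1813625}{579} = 247999 \left(- \frac{1}{602920872738}\right) - \frac{1813625}{579} = - \frac{247999}{602920872738} - \frac{1813625}{579} = - \frac{364490789321015557}{116363728438434}$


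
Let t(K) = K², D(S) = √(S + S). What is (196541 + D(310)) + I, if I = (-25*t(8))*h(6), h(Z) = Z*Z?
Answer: 138941 + 2*√155 ≈ 1.3897e+5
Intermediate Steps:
h(Z) = Z²
D(S) = √2*√S (D(S) = √(2*S) = √2*√S)
I = -57600 (I = -25*8²*6² = -25*64*36 = -1600*36 = -57600)
(196541 + D(310)) + I = (196541 + √2*√310) - 57600 = (196541 + 2*√155) - 57600 = 138941 + 2*√155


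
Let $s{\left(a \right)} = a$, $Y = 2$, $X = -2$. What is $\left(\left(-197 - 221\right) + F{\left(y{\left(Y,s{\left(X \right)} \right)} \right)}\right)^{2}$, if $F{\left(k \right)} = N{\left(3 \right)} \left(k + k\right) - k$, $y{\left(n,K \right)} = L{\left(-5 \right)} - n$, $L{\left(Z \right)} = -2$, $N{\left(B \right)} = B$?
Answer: $191844$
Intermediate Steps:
$y{\left(n,K \right)} = -2 - n$
$F{\left(k \right)} = 5 k$ ($F{\left(k \right)} = 3 \left(k + k\right) - k = 3 \cdot 2 k - k = 6 k - k = 5 k$)
$\left(\left(-197 - 221\right) + F{\left(y{\left(Y,s{\left(X \right)} \right)} \right)}\right)^{2} = \left(\left(-197 - 221\right) + 5 \left(-2 - 2\right)\right)^{2} = \left(-418 + 5 \left(-4\right)\right)^{2} = \left(-418 - 20\right)^{2} = \left(-438\right)^{2} = 191844$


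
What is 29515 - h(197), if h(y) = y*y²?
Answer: -7615858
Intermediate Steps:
h(y) = y³
29515 - h(197) = 29515 - 1*197³ = 29515 - 1*7645373 = 29515 - 7645373 = -7615858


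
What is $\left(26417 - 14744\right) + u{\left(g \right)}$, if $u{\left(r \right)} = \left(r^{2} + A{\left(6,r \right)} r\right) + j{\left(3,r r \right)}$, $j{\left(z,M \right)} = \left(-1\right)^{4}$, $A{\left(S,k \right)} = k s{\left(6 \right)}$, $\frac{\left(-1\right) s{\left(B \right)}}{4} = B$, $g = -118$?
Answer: $-308578$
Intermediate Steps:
$s{\left(B \right)} = - 4 B$
$A{\left(S,k \right)} = - 24 k$ ($A{\left(S,k \right)} = k \left(\left(-4\right) 6\right) = k \left(-24\right) = - 24 k$)
$j{\left(z,M \right)} = 1$
$u{\left(r \right)} = 1 - 23 r^{2}$ ($u{\left(r \right)} = \left(r^{2} + - 24 r r\right) + 1 = \left(r^{2} - 24 r^{2}\right) + 1 = - 23 r^{2} + 1 = 1 - 23 r^{2}$)
$\left(26417 - 14744\right) + u{\left(g \right)} = \left(26417 - 14744\right) + \left(1 - 23 \left(-118\right)^{2}\right) = 11673 + \left(1 - 320252\right) = 11673 - 320251 = -308578$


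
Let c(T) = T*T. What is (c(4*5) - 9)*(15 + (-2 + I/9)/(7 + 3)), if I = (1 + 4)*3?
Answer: 175559/30 ≈ 5852.0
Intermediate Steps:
c(T) = T²
I = 15 (I = 5*3 = 15)
(c(4*5) - 9)*(15 + (-2 + I/9)/(7 + 3)) = ((4*5)² - 9)*(15 + (-2 + 15/9)/(7 + 3)) = (20² - 9)*(15 + (-2 + 15*(⅑))/10) = (400 - 9)*(15 + (-2 + 5/3)*(⅒)) = 391*(15 - ⅓*⅒) = 391*(15 - 1/30) = 391*(449/30) = 175559/30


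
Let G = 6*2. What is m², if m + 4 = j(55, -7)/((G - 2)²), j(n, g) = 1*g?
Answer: 165649/10000 ≈ 16.565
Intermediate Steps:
G = 12
j(n, g) = g
m = -407/100 (m = -4 - 7/(12 - 2)² = -4 - 7/(10²) = -4 - 7/100 = -407/100 ≈ -4.0700)
m² = (-407/100)² = 165649/10000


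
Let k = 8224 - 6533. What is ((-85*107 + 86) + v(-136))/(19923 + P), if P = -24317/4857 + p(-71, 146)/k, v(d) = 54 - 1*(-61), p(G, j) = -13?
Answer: -73048085178/163590141413 ≈ -0.44653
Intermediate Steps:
k = 1691
v(d) = 115 (v(d) = 54 + 61 = 115)
P = -41183188/8213187 (P = -24317/4857 - 13/1691 = -41183188/8213187 ≈ -5.0143)
((-85*107 + 86) + v(-136))/(19923 + P) = ((-85*107 + 86) + 115)/(19923 - 41183188/8213187) = ((-9095 + 86) + 115)/(163590141413/8213187) = (-9009 + 115)*(8213187/163590141413) = -8894*8213187/163590141413 = -73048085178/163590141413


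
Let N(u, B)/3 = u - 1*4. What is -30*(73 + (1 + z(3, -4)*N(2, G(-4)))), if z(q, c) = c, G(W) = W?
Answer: -2940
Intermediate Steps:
N(u, B) = -12 + 3*u (N(u, B) = 3*(u - 1*4) = 3*(u - 4) = 3*(-4 + u) = -12 + 3*u)
-30*(73 + (1 + z(3, -4)*N(2, G(-4)))) = -30*(73 + (1 - 4*(-12 + 3*2))) = -30*(73 + (1 - 4*(-12 + 6))) = -30*(73 + (1 - 4*(-6))) = -30*(73 + (1 + 24)) = -30*(73 + 25) = -30*98 = -2940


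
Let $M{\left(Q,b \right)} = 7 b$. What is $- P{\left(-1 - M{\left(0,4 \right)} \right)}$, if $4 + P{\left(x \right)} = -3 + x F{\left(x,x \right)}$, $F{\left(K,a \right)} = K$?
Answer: $-834$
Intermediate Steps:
$P{\left(x \right)} = -7 + x^{2}$ ($P{\left(x \right)} = -4 + \left(-3 + x x\right) = -4 + \left(-3 + x^{2}\right) = -7 + x^{2}$)
$- P{\left(-1 - M{\left(0,4 \right)} \right)} = - (-7 + \left(-1 - 7 \cdot 4\right)^{2}) = - (-7 + \left(-1 - 28\right)^{2}) = - (-7 + \left(-29\right)^{2}) = - (-7 + 841) = \left(-1\right) 834 = -834$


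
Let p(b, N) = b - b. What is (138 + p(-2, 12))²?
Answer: 19044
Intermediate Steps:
p(b, N) = 0
(138 + p(-2, 12))² = (138 + 0)² = 138² = 19044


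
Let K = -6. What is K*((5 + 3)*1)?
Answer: -48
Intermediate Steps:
K*((5 + 3)*1) = -6*(5 + 3) = -48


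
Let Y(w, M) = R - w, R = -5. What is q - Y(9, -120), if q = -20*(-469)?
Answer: 9394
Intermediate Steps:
Y(w, M) = -5 - w
q = 9380
q - Y(9, -120) = 9380 - (-5 - 1*9) = 9380 - (-5 - 9) = 9380 - 1*(-14) = 9380 + 14 = 9394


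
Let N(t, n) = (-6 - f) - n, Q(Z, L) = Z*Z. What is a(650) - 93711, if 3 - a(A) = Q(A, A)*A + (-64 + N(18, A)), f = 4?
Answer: -274717984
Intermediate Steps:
Q(Z, L) = Z²
N(t, n) = -10 - n (N(t, n) = (-6 - 1*4) - n = (-6 - 4) - n = -10 - n)
a(A) = 77 + A - A³ (a(A) = 3 - (A²*A + (-64 + (-10 - A))) = 3 - (A³ + (-74 - A)) = 3 - (-74 + A³ - A) = 3 + (74 + A - A³) = 77 + A - A³)
a(650) - 93711 = (77 + 650 - 1*650³) - 93711 = (77 + 650 - 1*274625000) - 93711 = (77 + 650 - 274625000) - 93711 = -274624273 - 93711 = -274717984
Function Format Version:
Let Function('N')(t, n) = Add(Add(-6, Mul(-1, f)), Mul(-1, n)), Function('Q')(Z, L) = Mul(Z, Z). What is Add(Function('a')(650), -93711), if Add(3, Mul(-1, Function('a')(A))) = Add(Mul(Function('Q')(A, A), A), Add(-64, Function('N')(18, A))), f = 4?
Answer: -274717984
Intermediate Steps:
Function('Q')(Z, L) = Pow(Z, 2)
Function('N')(t, n) = Add(-10, Mul(-1, n)) (Function('N')(t, n) = Add(Add(-6, Mul(-1, 4)), Mul(-1, n)) = Add(Add(-6, -4), Mul(-1, n)) = Add(-10, Mul(-1, n)))
Function('a')(A) = Add(77, A, Mul(-1, Pow(A, 3))) (Function('a')(A) = Add(3, Mul(-1, Add(Mul(Pow(A, 2), A), Add(-64, Add(-10, Mul(-1, A)))))) = Add(3, Mul(-1, Add(Pow(A, 3), Add(-74, Mul(-1, A))))) = Add(3, Mul(-1, Add(-74, Pow(A, 3), Mul(-1, A)))) = Add(3, Add(74, A, Mul(-1, Pow(A, 3)))) = Add(77, A, Mul(-1, Pow(A, 3))))
Add(Function('a')(650), -93711) = Add(Add(77, 650, Mul(-1, Pow(650, 3))), -93711) = Add(Add(77, 650, Mul(-1, 274625000)), -93711) = Add(Add(77, 650, -274625000), -93711) = Add(-274624273, -93711) = -274717984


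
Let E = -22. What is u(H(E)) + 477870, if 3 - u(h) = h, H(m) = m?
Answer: 477895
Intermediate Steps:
u(h) = 3 - h
u(H(E)) + 477870 = (3 - 1*(-22)) + 477870 = (3 + 22) + 477870 = 25 + 477870 = 477895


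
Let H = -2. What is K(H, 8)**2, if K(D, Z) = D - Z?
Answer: 100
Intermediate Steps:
K(H, 8)**2 = (-2 - 1*8)**2 = (-2 - 8)**2 = (-10)**2 = 100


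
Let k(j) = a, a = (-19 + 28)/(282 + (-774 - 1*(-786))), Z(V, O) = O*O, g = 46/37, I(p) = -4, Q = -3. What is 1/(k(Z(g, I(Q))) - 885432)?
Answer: -98/86772333 ≈ -1.1294e-6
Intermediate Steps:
g = 46/37 (g = 46*(1/37) = 46/37 ≈ 1.2432)
Z(V, O) = O²
a = 3/98 (a = 9/(282 + (-774 + 786)) = 9/(282 + 12) = 9/294 = 9*(1/294) = 3/98 ≈ 0.030612)
k(j) = 3/98
1/(k(Z(g, I(Q))) - 885432) = 1/(3/98 - 885432) = 1/(-86772333/98) = -98/86772333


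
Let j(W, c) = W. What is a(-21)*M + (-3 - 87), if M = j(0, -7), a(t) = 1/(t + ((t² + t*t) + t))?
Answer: -90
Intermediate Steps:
a(t) = 1/(2*t + 2*t²) (a(t) = 1/(t + ((t² + t²) + t)) = 1/(t + (2*t² + t)) = 1/(t + (t + 2*t²)) = 1/(2*t + 2*t²))
M = 0
a(-21)*M + (-3 - 87) = ((½)/(-21*(1 - 21)))*0 + (-3 - 87) = ((½)*(-1/21)/(-20))*0 - 90 = ((½)*(-1/21)*(-1/20))*0 - 90 = (1/840)*0 - 90 = 0 - 90 = -90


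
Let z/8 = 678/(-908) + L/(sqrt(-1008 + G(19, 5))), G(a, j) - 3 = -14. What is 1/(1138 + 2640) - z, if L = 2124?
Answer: 5123195/857606 + 16992*I*sqrt(1019)/1019 ≈ 5.9738 + 532.3*I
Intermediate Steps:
G(a, j) = -11 (G(a, j) = 3 - 14 = -11)
z = -1356/227 - 16992*I*sqrt(1019)/1019 (z = 8*(678/(-908) + 2124/(sqrt(-1008 - 11))) = 8*(678*(-1/908) + 2124/(sqrt(-1019))) = 8*(-339/454 + 2124/((I*sqrt(1019)))) = 8*(-339/454 + 2124*(-I*sqrt(1019)/1019)) = 8*(-339/454 - 2124*I*sqrt(1019)/1019) = -1356/227 - 16992*I*sqrt(1019)/1019 ≈ -5.9736 - 532.3*I)
1/(1138 + 2640) - z = 1/(1138 + 2640) - (-1356/227 - 16992*I*sqrt(1019)/1019) = 1/3778 + (1356/227 + 16992*I*sqrt(1019)/1019) = 5123195/857606 + 16992*I*sqrt(1019)/1019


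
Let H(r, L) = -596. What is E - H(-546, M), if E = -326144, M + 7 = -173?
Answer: -325548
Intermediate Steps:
M = -180 (M = -7 - 173 = -180)
E - H(-546, M) = -326144 - 1*(-596) = -326144 + 596 = -325548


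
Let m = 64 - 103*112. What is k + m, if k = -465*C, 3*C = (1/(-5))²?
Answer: -57391/5 ≈ -11478.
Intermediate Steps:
m = -11472 (m = 64 - 11536 = -11472)
C = 1/75 (C = (1/(-5))²/3 = (-⅕)²/3 = (⅓)*(1/25) = 1/75 ≈ 0.013333)
k = -31/5 (k = -465*1/75 = -31/5 ≈ -6.2000)
k + m = -31/5 - 11472 = -57391/5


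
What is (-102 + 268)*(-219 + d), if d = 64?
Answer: -25730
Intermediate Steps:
(-102 + 268)*(-219 + d) = (-102 + 268)*(-219 + 64) = 166*(-155) = -25730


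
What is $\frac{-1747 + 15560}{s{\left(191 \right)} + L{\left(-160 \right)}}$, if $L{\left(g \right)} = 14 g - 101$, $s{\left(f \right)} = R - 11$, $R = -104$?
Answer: $- \frac{13813}{2456} \approx -5.6242$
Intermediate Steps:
$s{\left(f \right)} = -115$ ($s{\left(f \right)} = -104 - 11 = -115$)
$L{\left(g \right)} = -101 + 14 g$
$\frac{-1747 + 15560}{s{\left(191 \right)} + L{\left(-160 \right)}} = \frac{-1747 + 15560}{-115 + \left(-101 + 14 \left(-160\right)\right)} = \frac{13813}{-115 - 2341} = \frac{13813}{-2456} = 13813 \left(- \frac{1}{2456}\right) = - \frac{13813}{2456}$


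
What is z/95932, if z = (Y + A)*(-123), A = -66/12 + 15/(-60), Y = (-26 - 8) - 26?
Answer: 32349/383728 ≈ 0.084302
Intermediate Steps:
Y = -60 (Y = -34 - 26 = -60)
A = -23/4 (A = -66*1/12 + 15*(-1/60) = -11/2 - 1/4 = -23/4 ≈ -5.7500)
z = 32349/4 (z = (-60 - 23/4)*(-123) = -263/4*(-123) = 32349/4 ≈ 8087.3)
z/95932 = (32349/4)/95932 = (32349/4)*(1/95932) = 32349/383728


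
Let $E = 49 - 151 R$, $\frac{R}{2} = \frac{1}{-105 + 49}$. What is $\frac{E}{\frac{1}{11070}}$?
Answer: $\frac{8429805}{14} \approx 6.0213 \cdot 10^{5}$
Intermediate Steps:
$R = - \frac{1}{28}$ ($R = \frac{2}{-105 + 49} = \frac{2}{-56} = 2 \left(- \frac{1}{56}\right) = - \frac{1}{28} \approx -0.035714$)
$E = \frac{1523}{28}$ ($E = 49 - - \frac{151}{28} = 49 + \frac{151}{28} = \frac{1523}{28} \approx 54.393$)
$\frac{E}{\frac{1}{11070}} = \frac{1523}{28 \cdot \frac{1}{11070}} = \frac{1523 \frac{1}{\frac{1}{11070}}}{28} = \frac{1523}{28} \cdot 11070 = \frac{8429805}{14}$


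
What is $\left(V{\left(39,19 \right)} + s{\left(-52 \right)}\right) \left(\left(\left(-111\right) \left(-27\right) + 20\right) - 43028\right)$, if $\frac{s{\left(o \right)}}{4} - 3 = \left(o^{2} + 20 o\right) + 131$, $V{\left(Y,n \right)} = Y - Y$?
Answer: $-287759112$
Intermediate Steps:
$V{\left(Y,n \right)} = 0$
$s{\left(o \right)} = 536 + 4 o^{2} + 80 o$ ($s{\left(o \right)} = 12 + 4 \left(\left(o^{2} + 20 o\right) + 131\right) = 12 + 4 \left(131 + o^{2} + 20 o\right) = 12 + \left(524 + 4 o^{2} + 80 o\right) = 536 + 4 o^{2} + 80 o$)
$\left(V{\left(39,19 \right)} + s{\left(-52 \right)}\right) \left(\left(\left(-111\right) \left(-27\right) + 20\right) - 43028\right) = \left(0 + \left(536 + 4 \left(-52\right)^{2} + 80 \left(-52\right)\right)\right) \left(\left(\left(-111\right) \left(-27\right) + 20\right) - 43028\right) = \left(0 + \left(536 + 4 \cdot 2704 - 4160\right)\right) \left(\left(2997 + 20\right) - 43028\right) = \left(0 + \left(536 + 10816 - 4160\right)\right) \left(3017 - 43028\right) = \left(0 + 7192\right) \left(-40011\right) = 7192 \left(-40011\right) = -287759112$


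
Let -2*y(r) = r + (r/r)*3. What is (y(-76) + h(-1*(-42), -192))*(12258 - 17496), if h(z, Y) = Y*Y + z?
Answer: -193504815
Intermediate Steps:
h(z, Y) = z + Y**2 (h(z, Y) = Y**2 + z = z + Y**2)
y(r) = -3/2 - r/2 (y(r) = -(r + (r/r)*3)/2 = -(r + 1*3)/2 = -(r + 3)/2 = -(3 + r)/2 = -3/2 - r/2)
(y(-76) + h(-1*(-42), -192))*(12258 - 17496) = ((-3/2 - 1/2*(-76)) + (-1*(-42) + (-192)**2))*(12258 - 17496) = ((-3/2 + 38) + (42 + 36864))*(-5238) = (73/2 + 36906)*(-5238) = (73885/2)*(-5238) = -193504815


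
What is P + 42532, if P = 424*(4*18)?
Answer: 73060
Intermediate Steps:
P = 30528 (P = 424*72 = 30528)
P + 42532 = 30528 + 42532 = 73060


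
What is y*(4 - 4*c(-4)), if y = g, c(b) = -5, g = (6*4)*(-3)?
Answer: -1728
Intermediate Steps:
g = -72 (g = 24*(-3) = -72)
y = -72
y*(4 - 4*c(-4)) = -72*(4 - 4*(-5)) = -72*(4 + 20) = -72*24 = -1728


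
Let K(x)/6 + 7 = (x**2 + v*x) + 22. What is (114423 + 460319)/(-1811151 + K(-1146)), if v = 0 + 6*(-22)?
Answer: 574742/6976467 ≈ 0.082383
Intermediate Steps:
v = -132 (v = 0 - 132 = -132)
K(x) = 90 - 792*x + 6*x**2 (K(x) = -42 + 6*((x**2 - 132*x) + 22) = -42 + 6*(22 + x**2 - 132*x) = -42 + (132 - 792*x + 6*x**2) = 90 - 792*x + 6*x**2)
(114423 + 460319)/(-1811151 + K(-1146)) = (114423 + 460319)/(-1811151 + (90 - 792*(-1146) + 6*(-1146)**2)) = 574742/(-1811151 + (90 + 907632 + 6*1313316)) = 574742/(-1811151 + (90 + 907632 + 7879896)) = 574742/(-1811151 + 8787618) = 574742/6976467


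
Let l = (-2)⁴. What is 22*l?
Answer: 352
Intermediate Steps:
l = 16
22*l = 22*16 = 352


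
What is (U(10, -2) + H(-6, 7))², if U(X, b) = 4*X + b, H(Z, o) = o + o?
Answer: 2704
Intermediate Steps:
H(Z, o) = 2*o
U(X, b) = b + 4*X
(U(10, -2) + H(-6, 7))² = ((-2 + 4*10) + 2*7)² = ((-2 + 40) + 14)² = (38 + 14)² = 52² = 2704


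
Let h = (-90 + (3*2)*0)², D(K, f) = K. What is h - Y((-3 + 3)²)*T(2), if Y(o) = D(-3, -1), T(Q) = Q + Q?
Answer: 8112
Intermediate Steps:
T(Q) = 2*Q
Y(o) = -3
h = 8100 (h = (-90 + 6*0)² = (-90 + 0)² = (-90)² = 8100)
h - Y((-3 + 3)²)*T(2) = 8100 - (-3)*2*2 = 8100 - (-3)*4 = 8100 - 1*(-12) = 8100 + 12 = 8112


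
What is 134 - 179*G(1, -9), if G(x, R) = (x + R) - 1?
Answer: 1745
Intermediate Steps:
G(x, R) = -1 + R + x (G(x, R) = (R + x) - 1 = -1 + R + x)
134 - 179*G(1, -9) = 134 - 179*(-1 - 9 + 1) = 134 - 179*(-9) = 134 + 1611 = 1745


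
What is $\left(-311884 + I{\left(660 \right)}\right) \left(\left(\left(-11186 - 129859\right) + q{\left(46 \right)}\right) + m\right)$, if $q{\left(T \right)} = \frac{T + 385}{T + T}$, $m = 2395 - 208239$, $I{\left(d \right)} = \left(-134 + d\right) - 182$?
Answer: $\frac{2485571809945}{23} \approx 1.0807 \cdot 10^{11}$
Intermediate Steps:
$I{\left(d \right)} = -316 + d$
$m = -205844$ ($m = 2395 - 208239 = -205844$)
$q{\left(T \right)} = \frac{385 + T}{2 T}$
$\left(-311884 + I{\left(660 \right)}\right) \left(\left(\left(-11186 - 129859\right) + q{\left(46 \right)}\right) + m\right) = \left(-311884 + \left(-316 + 660\right)\right) \left(\left(\left(-11186 - 129859\right) + \frac{385 + 46}{2 \cdot 46}\right) - 205844\right) = \left(-311884 + 344\right) \left(\left(-141045 + \frac{1}{2} \cdot \frac{1}{46} \cdot 431\right) - 205844\right) = - 311540 \left(\left(-141045 + \frac{431}{92}\right) - 205844\right) = - 311540 \left(- \frac{12975709}{92} - 205844\right) = \left(-311540\right) \left(- \frac{31913357}{92}\right) = \frac{2485571809945}{23}$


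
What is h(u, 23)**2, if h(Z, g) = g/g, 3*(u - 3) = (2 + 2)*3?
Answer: 1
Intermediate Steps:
u = 7 (u = 3 + ((2 + 2)*3)/3 = 3 + (4*3)/3 = 3 + (1/3)*12 = 3 + 4 = 7)
h(Z, g) = 1
h(u, 23)**2 = 1**2 = 1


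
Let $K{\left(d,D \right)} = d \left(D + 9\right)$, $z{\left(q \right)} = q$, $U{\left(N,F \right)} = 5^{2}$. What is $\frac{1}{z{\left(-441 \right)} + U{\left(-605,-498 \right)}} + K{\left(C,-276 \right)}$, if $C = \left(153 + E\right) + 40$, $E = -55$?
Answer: $- \frac{15327937}{416} \approx -36846.0$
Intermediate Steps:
$U{\left(N,F \right)} = 25$
$C = 138$ ($C = \left(153 - 55\right) + 40 = 98 + 40 = 138$)
$K{\left(d,D \right)} = d \left(9 + D\right)$
$\frac{1}{z{\left(-441 \right)} + U{\left(-605,-498 \right)}} + K{\left(C,-276 \right)} = \frac{1}{-441 + 25} + 138 \left(9 - 276\right) = \frac{1}{-416} + 138 \left(-267\right) = - \frac{1}{416} - 36846 = - \frac{15327937}{416}$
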